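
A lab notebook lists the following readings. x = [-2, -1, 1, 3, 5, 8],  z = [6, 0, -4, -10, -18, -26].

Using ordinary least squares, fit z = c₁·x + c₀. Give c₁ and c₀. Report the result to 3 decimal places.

c₁ = -3.121, c₀ = -1.383

Entries of AᵀA: Σx·x = 104, Σx = 14, Σ1 = 6.
Moment sums: Σx·z = -344, Σz = -52.
So AᵀA·[c₁, c₀]ᵀ = Aᵀz: [[104, 14]; [14, 6]]·[c₁, c₀]ᵀ = [-344, -52]ᵀ.
det = 104·6 − 14² = 428.
c₁ = ((-344)·6 − 14·(-52))/428 = -334/107; c₀ = (104·(-52) − 14·(-344))/428 = -148/107.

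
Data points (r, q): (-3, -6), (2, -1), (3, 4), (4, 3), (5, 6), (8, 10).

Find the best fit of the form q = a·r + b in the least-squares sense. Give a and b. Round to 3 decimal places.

a = 1.486, b = -2.040

Normal-equation sums: Σr·r = 127, Σr = 19, Σ1 = 6.
Right-hand side: Σr·q = 150, Σq = 16.
So AᵀA·[a, b]ᵀ = Aᵀq: [[127, 19]; [19, 6]]·[a, b]ᵀ = [150, 16]ᵀ.
Eliminating b: 6·(row 1) − 19·(row 2) gives 401·a = 6·150 − 19·16 = 596, so a = 596/401.
Then b = (16 − 19·(596/401))/6 = -818/401.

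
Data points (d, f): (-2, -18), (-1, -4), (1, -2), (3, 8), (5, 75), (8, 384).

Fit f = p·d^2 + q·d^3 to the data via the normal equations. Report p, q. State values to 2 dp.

p = -2.12, q = 1.02

From the data, Σd^2·d^2 = 4820, Σd^2·d^3 = 36104, Σd^3·d^3 = 278564.
For Aᵀf: Σd^2·f = 26445, Σd^3·f = 206345.
Eliminating q: 278564·(row 1) − 36104·(row 2) gives 39179664·p = 278564·26445 − 36104·206345 = -83254900, so p = -20813725/9794916.
Then q = (206345 − 36104·(-20813725/9794916))/278564 = 9953155/9794916.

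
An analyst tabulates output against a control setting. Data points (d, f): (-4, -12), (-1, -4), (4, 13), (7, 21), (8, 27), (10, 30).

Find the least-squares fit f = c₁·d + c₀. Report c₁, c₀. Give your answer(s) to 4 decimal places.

c₁ = 3.1133, c₀ = 0.0467

The normal equations are: 246·c₁ + 24·c₀ = 767;  24·c₁ + 6·c₀ = 75.
det = 246·6 − 24² = 900.
c₁ = (767·6 − 24·75)/900 = 467/150; c₀ = (246·75 − 24·767)/900 = 7/150.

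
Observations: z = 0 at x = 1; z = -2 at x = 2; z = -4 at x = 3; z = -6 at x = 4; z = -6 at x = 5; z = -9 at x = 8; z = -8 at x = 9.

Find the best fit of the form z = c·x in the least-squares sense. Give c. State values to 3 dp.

The normal equations are: 200·c = -214.
Hence c = -214 / 200 ≈ -1.07.

c = -1.070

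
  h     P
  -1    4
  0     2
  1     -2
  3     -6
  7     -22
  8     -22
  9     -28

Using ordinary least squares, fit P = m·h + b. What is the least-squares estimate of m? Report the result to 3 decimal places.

From the data, Σh·h = 205, Σh = 27, Σ1 = 7.
For MᵀP: Σh·P = -606, ΣP = -74.
Normal equations: [[205, 27]; [27, 7]]·[m, b]ᵀ = [-606, -74]ᵀ.
Δ = 205·7 − 27² = 706.
m = ((-606)·7 − 27·(-74))/706 = -1122/353; b = (205·(-74) − 27·(-606))/706 = 596/353.

m = -3.178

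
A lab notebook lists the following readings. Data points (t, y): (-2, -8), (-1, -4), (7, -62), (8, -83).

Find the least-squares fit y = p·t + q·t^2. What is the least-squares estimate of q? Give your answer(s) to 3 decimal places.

q = -1.465

Sums needed: Σt·t = 118, Σt·t^2 = 846, Σt^2·t^2 = 6514.
Moment sums: Σt·y = -1078, Σt^2·y = -8386.
So AᵀA·[p, q]ᵀ = Aᵀy: [[118, 846]; [846, 6514]]·[p, q]ᵀ = [-1078, -8386]ᵀ.
Eliminating q: 6514·(row 1) − 846·(row 2) gives 52936·p = 6514·(-1078) − 846·(-8386) = 72464, so p = 9058/6617.
Then q = ((-8386) − 846·(9058/6617))/6514 = -9695/6617.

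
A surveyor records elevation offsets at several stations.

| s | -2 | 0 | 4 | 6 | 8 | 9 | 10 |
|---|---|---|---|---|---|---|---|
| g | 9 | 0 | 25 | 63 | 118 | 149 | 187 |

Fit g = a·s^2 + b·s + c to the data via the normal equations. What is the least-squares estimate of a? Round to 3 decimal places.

The normal system XᵀX·[a, b, c]ᵀ = Xᵀg is [[22225, 2513, 301]; [2513, 301, 35]; [301, 35, 7]]·[a, b, c]ᵀ = [41025, 4615, 551]ᵀ.
Row-reducing yields a = 1226/609, b = -818/609, c = -691/609.

a = 2.013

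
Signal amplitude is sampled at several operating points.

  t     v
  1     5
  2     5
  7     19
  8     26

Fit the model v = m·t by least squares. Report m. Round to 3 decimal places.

m = 3.017

Compute the Gram sums: Σt·t = 118.
For Aᵀv: Σt·v = 356.
AᵀA·[m]ᵀ = Aᵀv becomes [[118]]·[m]ᵀ = [356]ᵀ.
Hence m = 356 / 118 ≈ 3.01695.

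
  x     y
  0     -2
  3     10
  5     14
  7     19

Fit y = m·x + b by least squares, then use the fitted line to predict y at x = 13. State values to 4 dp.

ŷ = 37.6542

Compute the Gram sums: Σx·x = 83, Σx = 15, Σ1 = 4.
For Aᵀy: Σx·y = 233, Σy = 41.
Determinant 83·4 − 15² = 107.
m = (233·4 − 15·41)/107 = 317/107; b = (83·41 − 15·233)/107 = -92/107.
At x = 13: ŷ = (317/107)·(13) + (-92/107)·(1) = 4029/107.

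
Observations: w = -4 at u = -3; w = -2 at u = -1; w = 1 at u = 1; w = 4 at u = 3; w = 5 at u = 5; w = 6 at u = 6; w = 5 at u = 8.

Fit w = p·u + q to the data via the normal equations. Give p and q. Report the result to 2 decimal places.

p = 0.93, q = -0.39

With design matrix A, AᵀA = [[145, 19]; [19, 7]] and Aᵀw = [128, 15]ᵀ.
Determinant 145·7 − 19² = 654.
p = (128·7 − 19·15)/654 = 611/654; q = (145·15 − 19·128)/654 = -257/654.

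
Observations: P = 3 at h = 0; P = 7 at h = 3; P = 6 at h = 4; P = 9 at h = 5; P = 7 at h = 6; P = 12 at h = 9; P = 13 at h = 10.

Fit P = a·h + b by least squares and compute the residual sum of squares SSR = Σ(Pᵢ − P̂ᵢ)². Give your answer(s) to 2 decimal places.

SSR = 6.75

Entries of XᵀX: Σh·h = 267, Σh = 37, Σ1 = 7.
Right-hand side: Σh·P = 370, ΣP = 57.
XᵀX·[a, b]ᵀ = XᵀP becomes [[267, 37]; [37, 7]]·[a, b]ᵀ = [370, 57]ᵀ.
Δ = 267·7 − 37² = 500.
a = (370·7 − 37·57)/500 = 481/500; b = (267·57 − 37·370)/500 = 1529/500.
Residuals: -29/500, 132/125, -453/500, 283/250, -183/100, 71/250, 161/500; SSR = 3377/500.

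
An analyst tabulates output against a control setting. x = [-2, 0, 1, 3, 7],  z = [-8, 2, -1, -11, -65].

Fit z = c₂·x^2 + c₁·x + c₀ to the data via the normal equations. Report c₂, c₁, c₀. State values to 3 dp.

Entries of AᵀA: Σx^2·x^2 = 2499, Σx^2·x = 363, Σx^2 = 63, Σx·x = 63, Σx = 9, Σ1 = 5.
Moment sums: Σx^2·z = -3317, Σx·z = -473, Σz = -83.
Solving the 3×3 system (Gaussian elimination) gives c₂ = -818/561, c₁ = 6287/7293, c₀ = 536/2431.

c₂ = -1.458, c₁ = 0.862, c₀ = 0.220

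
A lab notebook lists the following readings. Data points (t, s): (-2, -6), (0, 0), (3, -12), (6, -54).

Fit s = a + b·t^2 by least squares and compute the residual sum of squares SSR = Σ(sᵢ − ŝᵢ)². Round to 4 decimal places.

SSR = 1.6575

From the data, Σ1 = 4, Σt^2 = 49, Σt^2·t^2 = 1393.
Right-hand side: Σs = -72, Σt^2·s = -2076.
Normal equations: [[4, 49]; [49, 1393]]·[a, b]ᵀ = [-72, -2076]ᵀ.
Eliminating b: 1393·(row 1) − 49·(row 2) gives 3171·a = 1393·(-72) − 49·(-2076) = 1428, so a = 68/151.
Then b = ((-2076) − 49·(68/151))/1393 = -1592/1057.
Residuals: -450/1057, -68/151, 1168/1057, -242/1057; SSR = 1752/1057.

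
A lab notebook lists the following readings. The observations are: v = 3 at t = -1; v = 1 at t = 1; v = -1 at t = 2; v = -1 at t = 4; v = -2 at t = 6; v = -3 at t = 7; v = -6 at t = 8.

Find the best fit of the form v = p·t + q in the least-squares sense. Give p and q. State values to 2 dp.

From the data, Σt·t = 171, Σt = 27, Σ1 = 7.
Moment sums: Σt·v = -89, Σv = -9.
XᵀX·[p, q]ᵀ = Xᵀv becomes [[171, 27]; [27, 7]]·[p, q]ᵀ = [-89, -9]ᵀ.
det = 171·7 − 27² = 468.
p = ((-89)·7 − 27·(-9))/468 = -95/117; q = (171·(-9) − 27·(-89))/468 = 24/13.

p = -0.81, q = 1.85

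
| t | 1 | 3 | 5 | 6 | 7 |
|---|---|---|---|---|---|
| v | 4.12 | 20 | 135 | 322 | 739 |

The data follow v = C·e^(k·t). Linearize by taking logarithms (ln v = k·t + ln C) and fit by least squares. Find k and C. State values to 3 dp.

Let Y = ln v. Fitting Y = k·t + ln C by least squares:
AᵀA = [[120.0000, 22.0000]; [22.0000, 5]], rhs = [115.8138, 21.6967]ᵀ  (here Σt = 22.0000, Σ(t)² = 120.0000, Σln v = 21.6967, Σt·ln v = 115.8138).
Slope k = (n·Σt·ln v − Σt·Σln v)/(n·Σ(t)² − (Σt)²) = (5·115.8138 − 22.0000·21.6967)/116.0000 = 0.87708; ln C = (Σln v − k·Σt)/n = 0.48018, so C = exp(0.48018) = 1.61637.

k = 0.877, C = 1.616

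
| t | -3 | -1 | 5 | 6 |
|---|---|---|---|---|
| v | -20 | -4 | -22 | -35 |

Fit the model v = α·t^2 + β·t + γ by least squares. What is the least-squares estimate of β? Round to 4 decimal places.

From the data, Σt^2·t^2 = 2003, Σt^2·t = 313, Σt^2 = 71, Σt·t = 71, Σt = 7, Σ1 = 4.
Moment sums: Σt^2·v = -1994, Σt·v = -256, Σv = -81.
Row-reducing yields α = -247/178, β = 2237/890, γ = -8/445.

β = 2.5135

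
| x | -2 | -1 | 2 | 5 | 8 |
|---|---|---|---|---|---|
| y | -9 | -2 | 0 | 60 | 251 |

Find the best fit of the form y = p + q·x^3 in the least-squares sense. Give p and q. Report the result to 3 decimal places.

p = -3.230, q = 0.497

The normal system MᵀM·[p, q]ᵀ = Mᵀy is [[5, 636]; [636, 277898]]·[p, q]ᵀ = [300, 136086]ᵀ.
Δ = 5·277898 − 636² = 984994.
p = (300·277898 − 636·136086)/984994 = -1590648/492497; q = (5·136086 − 636·300)/984994 = 244815/492497.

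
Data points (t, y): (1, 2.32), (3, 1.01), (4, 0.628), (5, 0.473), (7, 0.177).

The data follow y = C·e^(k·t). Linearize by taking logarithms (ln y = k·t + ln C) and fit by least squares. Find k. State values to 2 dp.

k = -0.42

Taking logs, ln y = k·t + ln C, so regress ln y on t.
Sums: Σt = 20.0000, Σ(t)² = 100.0000, Σln y = -2.0940, Σt·ln y = -16.8540.
Normal system: [[100.0000, 20.0000]; [20.0000, 5]]·[k, ln C]ᵀ = [-16.8540, -2.0940]ᵀ.
Slope k = (n·Σt·ln y − Σt·Σln y)/(n·Σ(t)² − (Σt)²) = (5·-16.8540 − 20.0000·-2.0940)/100.0000 = -0.42391; ln C = (Σln y − k·Σt)/n = 1.27683.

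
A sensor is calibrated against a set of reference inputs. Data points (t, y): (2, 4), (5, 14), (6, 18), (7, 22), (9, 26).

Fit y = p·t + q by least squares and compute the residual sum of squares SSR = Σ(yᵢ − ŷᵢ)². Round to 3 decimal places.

SSR = 3.672

MᵀM·[p, q]ᵀ = Mᵀy reads: 195·p + 29·q = 574;  29·p + 5·q = 84.
Δ = 195·5 − 29² = 134.
p = (574·5 − 29·84)/134 = 217/67; q = (195·84 − 29·574)/134 = -133/67.
Residuals: -33/67, -14/67, 37/67, 88/67, -78/67; SSR = 246/67.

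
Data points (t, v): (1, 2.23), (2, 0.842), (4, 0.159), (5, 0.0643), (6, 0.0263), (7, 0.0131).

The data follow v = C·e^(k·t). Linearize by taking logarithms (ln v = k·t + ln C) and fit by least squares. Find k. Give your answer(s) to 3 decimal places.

Taking logs, ln v = k·t + ln C, so regress ln v on t.
Σt = 25.0000, Σ(t)² = 131.0000, Σln v = -11.9263, Σt·ln v = -72.7935.
Equations: 131.0000·k + 25.0000·ln C = -72.7935;  25.0000·k + 6·ln C = -11.9263.
Slope k = (n·Σt·ln v − Σt·Σln v)/(n·Σ(t)² − (Σt)²) = (6·-72.7935 − 25.0000·-11.9263)/161.0000 = -0.86088; ln C = (Σln v − k·Σt)/n = 1.59928.

k = -0.861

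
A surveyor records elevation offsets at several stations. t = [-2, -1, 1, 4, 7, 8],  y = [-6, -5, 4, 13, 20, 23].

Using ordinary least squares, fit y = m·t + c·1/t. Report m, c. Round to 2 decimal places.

Compute the Gram sums: Σt·t = 135, Σt·1/t = 6, Σ1/t·1/t = 7365/3136.
Moment sums: Σt·y = 397, Σ1/t·y = 1175/56.
Normal equations: [[135, 6]; [6, 7365/3136]]·[m, c]ᵀ = [397, 1175/56]ᵀ.
det = 135·(7365/3136) − 6² = 881379/3136.
m = (397·(7365/3136) − 6·(1175/56))/(881379/3136) = 843035/293793; c = (135·(1175/56) − 6·397)/(881379/3136) = 471016/293793.

m = 2.87, c = 1.60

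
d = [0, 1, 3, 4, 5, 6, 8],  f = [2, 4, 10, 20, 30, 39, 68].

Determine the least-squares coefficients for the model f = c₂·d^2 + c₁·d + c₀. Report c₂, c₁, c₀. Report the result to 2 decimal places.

c₂ = 0.99, c₁ = 0.35, c₀ = 2.04

From the data, Σd^2·d^2 = 6355, Σd^2·d = 945, Σd^2 = 151, Σd·d = 151, Σd = 27, Σ1 = 7.
And Σd^2·f = 6920, Σd·f = 1042, Σf = 173.
Row-reducing yields c₂ = 15781/15974, c₁ = 5633/15974, c₀ = 16320/7987.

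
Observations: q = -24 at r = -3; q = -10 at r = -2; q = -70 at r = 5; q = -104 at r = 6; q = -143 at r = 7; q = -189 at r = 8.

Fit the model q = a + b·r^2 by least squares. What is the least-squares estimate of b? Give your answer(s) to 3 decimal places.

b = -2.986

Entries of XᵀX: Σ1 = 6, Σr^2 = 187, Σr^2·r^2 = 8515.
Right-hand side: Σq = -540, Σr^2·q = -24853.
So XᵀX·[a, b]ᵀ = Xᵀq: [[6, 187]; [187, 8515]]·[a, b]ᵀ = [-540, -24853]ᵀ.
Eliminating b: 8515·(row 1) − 187·(row 2) gives 16121·a = 8515·(-540) − 187·(-24853) = 49411, so a = 49411/16121.
Then b = ((-24853) − 187·(49411/16121))/8515 = -48138/16121.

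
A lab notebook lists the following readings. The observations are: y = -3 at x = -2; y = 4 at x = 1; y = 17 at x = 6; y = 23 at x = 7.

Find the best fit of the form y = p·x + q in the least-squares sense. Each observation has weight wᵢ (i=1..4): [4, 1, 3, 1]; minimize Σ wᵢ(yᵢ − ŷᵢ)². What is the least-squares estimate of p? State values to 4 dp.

p = 2.6304

The normal equations are: 174·p + 18·q = 495;  18·p + 9·q = 66.
Δ = 174·9 − 18² = 1242.
p = (495·9 − 18·66)/1242 = 121/46; q = (174·66 − 18·495)/1242 = 143/69.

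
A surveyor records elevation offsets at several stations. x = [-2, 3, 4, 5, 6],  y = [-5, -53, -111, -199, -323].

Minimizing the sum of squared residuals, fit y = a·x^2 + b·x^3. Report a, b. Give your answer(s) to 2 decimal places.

a = -2.97, b = -1.00

Normal-equation sums: Σx^2·x^2 = 2274, Σx^2·x^3 = 12136, Σx^3·x^3 = 67170.
And Σx^2·y = -18876, Σx^3·y = -103138.
Δ = 2274·67170 − 12136² = 5462084.
a = ((-18876)·67170 − 12136·(-103138))/5462084 = -4054538/1365521; b = (2274·(-103138) − 12136·(-18876))/5462084 = -1364169/1365521.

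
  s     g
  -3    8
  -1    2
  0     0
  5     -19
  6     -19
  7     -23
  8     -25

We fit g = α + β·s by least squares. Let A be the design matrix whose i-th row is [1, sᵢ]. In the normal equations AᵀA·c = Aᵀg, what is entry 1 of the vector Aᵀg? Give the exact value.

-76

Entry 1 ↔ basis 1, so (Aᵀg)_{1} = Σᵢ gᵢ = (1)·(8) + (1)·(2) + (1)·(0) + (1)·(-19) + (1)·(-19) + (1)·(-23) + (1)·(-25) = -76.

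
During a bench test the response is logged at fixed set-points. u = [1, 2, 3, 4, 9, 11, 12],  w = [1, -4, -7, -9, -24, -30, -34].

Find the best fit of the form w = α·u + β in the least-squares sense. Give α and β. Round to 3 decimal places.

From the data, Σu·u = 376, Σu = 42, Σ1 = 7.
Right-hand side: Σu·w = -1018, Σw = -107.
Normal equations: [[376, 42]; [42, 7]]·[α, β]ᵀ = [-1018, -107]ᵀ.
Eliminating β: 7·(row 1) − 42·(row 2) gives 868·α = 7·(-1018) − 42·(-107) = -2632, so α = -94/31.
Then β = ((-107) − 42·(-94/31))/7 = 631/217.

α = -3.032, β = 2.908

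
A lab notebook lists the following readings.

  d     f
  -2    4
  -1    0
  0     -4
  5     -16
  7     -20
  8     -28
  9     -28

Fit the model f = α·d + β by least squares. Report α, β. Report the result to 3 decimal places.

With design matrix M, MᵀM = [[224, 26]; [26, 7]] and Mᵀf = [-704, -92]ᵀ.
Eliminating β: 7·(row 1) − 26·(row 2) gives 892·α = 7·(-704) − 26·(-92) = -2536, so α = -634/223.
Then β = ((-92) − 26·(-634/223))/7 = -576/223.

α = -2.843, β = -2.583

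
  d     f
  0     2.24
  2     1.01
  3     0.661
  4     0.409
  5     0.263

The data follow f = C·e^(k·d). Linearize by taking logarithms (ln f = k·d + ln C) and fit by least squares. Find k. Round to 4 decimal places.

k = -0.4297

Linearized form: ln f = k·d + ln C. From the 5 transformed points,
Σd = 14.0000, Σ(d)² = 54.0000, Σln f = -1.8272, Σd·ln f = -11.4763.
Normal system: [[54.0000, 14.0000]; [14.0000, 5]]·[k, ln C]ᵀ = [-11.4763, -1.8272]ᵀ.
Δ = 54.0000·5 − (14.0000)² = 74.0000; k = (-11.4763·5 − 14.0000·-1.8272)/74.0000 = -0.42973, ln C = (54.0000·-1.8272 − 14.0000·-11.4763)/74.0000 = 0.83781.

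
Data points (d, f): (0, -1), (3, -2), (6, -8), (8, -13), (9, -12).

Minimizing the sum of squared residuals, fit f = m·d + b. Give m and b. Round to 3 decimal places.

Setting ∂/∂m … = 0 gives: 190·m + 26·b = -266;  26·m + 5·b = -36.
(Σd·d = 190, Σd = 26, Σ1 = 5, Σd·f = -266, Σf = -36.)
Eliminating b: 5·(row 1) − 26·(row 2) gives 274·m = 5·(-266) − 26·(-36) = -394, so m = -197/137.
Then b = ((-36) − 26·(-197/137))/5 = 38/137.

m = -1.438, b = 0.277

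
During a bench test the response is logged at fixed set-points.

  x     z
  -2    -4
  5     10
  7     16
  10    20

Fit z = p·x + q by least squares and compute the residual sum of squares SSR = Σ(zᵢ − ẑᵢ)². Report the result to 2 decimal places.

SSR = 2.79

Entries of AᵀA: Σx·x = 178, Σx = 20, Σ1 = 4.
For Aᵀz: Σx·z = 370, Σz = 42.
So AᵀA·[p, q]ᵀ = Aᵀz: [[178, 20]; [20, 4]]·[p, q]ᵀ = [370, 42]ᵀ.
Determinant 178·4 − 20² = 312.
p = (370·4 − 20·42)/312 = 80/39; q = (178·42 − 20·370)/312 = 19/78.
Residuals: -11/78, -1/2, 109/78, -59/78; SSR = 109/39.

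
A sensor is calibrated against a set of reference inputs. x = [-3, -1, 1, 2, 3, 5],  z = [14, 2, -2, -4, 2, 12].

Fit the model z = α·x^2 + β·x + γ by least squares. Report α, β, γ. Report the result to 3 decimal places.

α = 0.991, β = -2.233, γ = -1.491

Normal-equation sums: Σx^2·x^2 = 805, Σx^2·x = 133, Σx^2 = 49, Σx·x = 49, Σx = 7, Σ1 = 6.
And Σx^2·z = 428, Σx·z = 12, Σz = 24.
Inverting the 3×3 Gram matrix, [α, β, γ]ᵀ = [229/231, -2579/1155, -82/55]ᵀ.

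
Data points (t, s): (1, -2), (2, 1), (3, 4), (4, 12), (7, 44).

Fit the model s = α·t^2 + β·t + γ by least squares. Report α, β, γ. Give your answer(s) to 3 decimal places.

The normal system MᵀM·[α, β, γ]ᵀ = Mᵀs is [[2755, 443, 79]; [443, 79, 17]; [79, 17, 5]]·[α, β, γ]ᵀ = [2386, 368, 59]ᵀ.
Inverting the 3×3 Gram matrix, [α, β, γ]ᵀ = [1355/1274, -1087/1274, -1340/637]ᵀ.

α = 1.064, β = -0.853, γ = -2.104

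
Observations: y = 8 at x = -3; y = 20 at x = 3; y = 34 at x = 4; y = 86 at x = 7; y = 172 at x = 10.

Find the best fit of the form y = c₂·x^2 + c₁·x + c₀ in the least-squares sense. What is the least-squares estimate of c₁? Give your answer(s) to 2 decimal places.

c₁ = 1.95

Compute the Gram sums: Σx^2·x^2 = 12819, Σx^2·x = 1407, Σx^2 = 183, Σx·x = 183, Σx = 21, Σ1 = 5.
Right-hand side: Σx^2·y = 22210, Σx·y = 2494, Σy = 320.
Normal equations: [[12819, 1407, 183]; [1407, 183, 21]; [183, 21, 5]]·[c₂, c₁, c₀]ᵀ = [22210, 2494, 320]ᵀ.
Row-reducing yields c₂ = 36257/23991, c₁ = 15623/7997, c₀ = 3856/7997.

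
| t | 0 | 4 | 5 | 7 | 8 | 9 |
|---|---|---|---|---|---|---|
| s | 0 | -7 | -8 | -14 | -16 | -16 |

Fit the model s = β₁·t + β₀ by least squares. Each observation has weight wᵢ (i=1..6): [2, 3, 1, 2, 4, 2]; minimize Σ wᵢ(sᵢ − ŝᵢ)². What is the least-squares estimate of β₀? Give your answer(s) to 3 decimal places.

The normal system AᵀWA·[β₁, β₀]ᵀ = AᵀWs is [[589, 81]; [81, 14]]·[β₁, β₀]ᵀ = [-1120, -153]ᵀ.
Δ = 589·14 − 81² = 1685.
β₁ = ((-1120)·14 − 81·(-153))/1685 = -3287/1685; β₀ = (589·(-153) − 81·(-1120))/1685 = 603/1685.

β₀ = 0.358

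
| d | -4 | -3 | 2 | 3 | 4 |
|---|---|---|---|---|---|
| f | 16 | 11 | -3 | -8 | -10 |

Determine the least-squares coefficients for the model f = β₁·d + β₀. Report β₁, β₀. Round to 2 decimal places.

β₁ = -3.18, β₀ = 2.47

Normal-equation sums: Σd·d = 54, Σd = 2, Σ1 = 5.
And Σd·f = -167, Σf = 6.
MᵀM·[β₁, β₀]ᵀ = Mᵀf becomes [[54, 2]; [2, 5]]·[β₁, β₀]ᵀ = [-167, 6]ᵀ.
det = 54·5 − 2² = 266.
β₁ = ((-167)·5 − 2·6)/266 = -121/38; β₀ = (54·6 − 2·(-167))/266 = 47/19.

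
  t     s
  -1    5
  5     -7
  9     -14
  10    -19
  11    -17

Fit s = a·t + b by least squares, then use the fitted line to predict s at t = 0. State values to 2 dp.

ŝ = 2.90

With design matrix A, AᵀA = [[328, 34]; [34, 5]] and Aᵀs = [-543, -52]ᵀ.
Eliminating b: 5·(row 1) − 34·(row 2) gives 484·a = 5·(-543) − 34·(-52) = -947, so a = -947/484.
Then b = ((-52) − 34·(-947/484))/5 = 703/242.
At t = 0: ŝ = (-947/484)·(0) + (703/242)·(1) = 703/242.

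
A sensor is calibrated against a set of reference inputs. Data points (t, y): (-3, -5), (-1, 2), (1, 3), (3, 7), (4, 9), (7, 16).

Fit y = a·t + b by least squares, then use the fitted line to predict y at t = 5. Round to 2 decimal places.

ŷ = 11.50

With design matrix X, XᵀX = [[85, 11]; [11, 6]] and Xᵀy = [185, 32]ᵀ.
Determinant 85·6 − 11² = 389.
a = (185·6 − 11·32)/389 = 758/389; b = (85·32 − 11·185)/389 = 685/389.
At t = 5: ŷ = (758/389)·(5) + (685/389)·(1) = 4475/389.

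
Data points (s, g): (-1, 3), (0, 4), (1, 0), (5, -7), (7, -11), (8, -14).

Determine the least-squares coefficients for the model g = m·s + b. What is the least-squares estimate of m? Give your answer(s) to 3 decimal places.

AᵀA·[m, b]ᵀ = Aᵀg reads: 140·m + 20·b = -227;  20·m + 6·b = -25.
Eliminating b: 6·(row 1) − 20·(row 2) gives 440·m = 6·(-227) − 20·(-25) = -862, so m = -431/220.
Then b = ((-25) − 20·(-431/220))/6 = 26/11.

m = -1.959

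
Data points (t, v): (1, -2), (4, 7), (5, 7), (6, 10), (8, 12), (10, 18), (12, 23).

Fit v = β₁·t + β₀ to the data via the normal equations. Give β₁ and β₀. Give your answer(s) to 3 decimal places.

Setting ∂/∂β₁ … = 0 gives: 386·β₁ + 46·β₀ = 673;  46·β₁ + 7·β₀ = 75.
(Σt·t = 386, Σt = 46, Σ1 = 7, Σt·v = 673, Σv = 75.)
Determinant 386·7 − 46² = 586.
β₁ = (673·7 − 46·75)/586 = 1261/586; β₀ = (386·75 − 46·673)/586 = -1004/293.

β₁ = 2.152, β₀ = -3.427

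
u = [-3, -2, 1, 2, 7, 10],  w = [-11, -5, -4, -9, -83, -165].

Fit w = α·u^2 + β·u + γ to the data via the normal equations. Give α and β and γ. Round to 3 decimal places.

The normal system AᵀA·[α, β, γ]ᵀ = Aᵀw is [[12515, 1317, 167]; [1317, 167, 15]; [167, 15, 6]]·[α, β, γ]ᵀ = [-20726, -2210, -277]ᵀ.
Inverting the 3×3 Gram matrix, [α, β, γ]ᵀ = [-137401/89852, -98519/89852, -38771/44926]ᵀ.

α = -1.529, β = -1.096, γ = -0.863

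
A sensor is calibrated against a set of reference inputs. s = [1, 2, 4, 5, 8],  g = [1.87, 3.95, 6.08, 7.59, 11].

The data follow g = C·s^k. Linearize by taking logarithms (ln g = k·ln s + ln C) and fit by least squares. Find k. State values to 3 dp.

Linearized form: ln g = k·ln s + ln C. From the 5 transformed points,
Over the data: Σln s = 5.7683, Σ(ln s)² = 9.3166, Σln g = 8.2294, Σln s·ln g = 11.7028.
Normal system: [[9.3166, 5.7683]; [5.7683, 5]]·[k, ln C]ᵀ = [11.7028, 8.2294]ᵀ.
Solving (det = 13.3096): k = 0.82979, ln C = 0.68857.

k = 0.830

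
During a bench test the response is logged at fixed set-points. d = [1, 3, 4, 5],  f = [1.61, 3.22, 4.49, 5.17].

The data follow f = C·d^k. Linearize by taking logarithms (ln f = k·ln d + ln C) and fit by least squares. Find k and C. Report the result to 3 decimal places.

Let Y = ln f. Fitting Y = k·ln d + ln C by least squares:
Σln d = 4.0943, Σ(ln d)² = 5.7191, Σln f = 4.7903, Σln d·ln f = 6.0108.
Equations: 5.7191·k + 4.0943·ln C = 6.0108;  4.0943·k + 4·ln C = 4.7903.
Slope k = (n·Σln d·ln f − Σln d·Σln f)/(n·Σ(ln d)² − (Σln d)²) = (4·6.0108 − 4.0943·4.7903)/6.1125 = 0.72473; ln C = (Σln f − k·Σln d)/n = 0.45577, so C = exp(0.45577) = 1.57738.

k = 0.725, C = 1.577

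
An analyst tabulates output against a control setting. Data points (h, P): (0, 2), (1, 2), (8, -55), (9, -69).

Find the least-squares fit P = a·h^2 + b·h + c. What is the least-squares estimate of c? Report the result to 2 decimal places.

With design matrix A, AᵀA = [[10658, 1242, 146]; [1242, 146, 18]; [146, 18, 4]] and AᵀP = [-9107, -1059, -120]ᵀ.
Row-reducing yields a = -7/8, b = -57/520, c = 158/65.

c = 2.43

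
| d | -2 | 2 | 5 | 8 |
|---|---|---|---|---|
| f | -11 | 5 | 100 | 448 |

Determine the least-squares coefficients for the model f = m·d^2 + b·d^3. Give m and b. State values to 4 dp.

m = -0.9317, b = 0.9912

Entries of AᵀA: Σd^2·d^2 = 4753, Σd^2·d^3 = 35893, Σd^3·d^3 = 277897.
For Aᵀf: Σd^2·f = 31148, Σd^3·f = 242004.
Eliminating b: 277897·(row 1) − 35893·(row 2) gives 32536992·m = 277897·31148 − 35893·242004 = -30313816, so m = -3789227/4067124.
Then b = (242004 − 35893·(-3789227/4067124))/277897 = 4031231/4067124.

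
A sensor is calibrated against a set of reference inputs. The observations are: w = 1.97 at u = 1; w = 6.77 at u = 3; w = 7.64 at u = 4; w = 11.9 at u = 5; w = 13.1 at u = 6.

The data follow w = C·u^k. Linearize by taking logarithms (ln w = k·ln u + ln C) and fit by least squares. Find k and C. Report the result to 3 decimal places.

k = 1.064, C = 1.978

Linearized form: ln w = k·ln u + ln C. From the 5 transformed points,
Σln u = 5.8861, Σ(ln u)² = 8.9295, Σln w = 9.6731, Σln u·ln w = 13.5153.
Normal system: [[8.9295, 5.8861]; [5.8861, 5]]·[k, ln C]ᵀ = [13.5153, 9.6731]ᵀ.
Solving (det = 10.0010): k = 1.06387, ln C = 0.68220, so C = exp(0.68220) = 1.97823.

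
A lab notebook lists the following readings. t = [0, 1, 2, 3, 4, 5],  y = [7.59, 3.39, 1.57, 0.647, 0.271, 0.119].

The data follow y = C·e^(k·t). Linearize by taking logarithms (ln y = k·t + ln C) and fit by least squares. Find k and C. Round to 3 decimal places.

Let Y = ln y. Fitting Y = k·t + ln C by least squares:
Over the data: Σt = 15.0000, Σ(t)² = 55.0000, Σln y = -0.1709, Σt·ln y = -15.0490.
Normal system: [[55.0000, 15.0000]; [15.0000, 6]]·[k, ln C]ᵀ = [-15.0490, -0.1709]ᵀ.
Δ = 55.0000·6 − (15.0000)² = 105.0000; k = (-15.0490·6 − 15.0000·-0.1709)/105.0000 = -0.83552, ln C = (55.0000·-0.1709 − 15.0000·-15.0490)/105.0000 = 2.06031, so C = exp(2.06031) = 7.84840.

k = -0.836, C = 7.848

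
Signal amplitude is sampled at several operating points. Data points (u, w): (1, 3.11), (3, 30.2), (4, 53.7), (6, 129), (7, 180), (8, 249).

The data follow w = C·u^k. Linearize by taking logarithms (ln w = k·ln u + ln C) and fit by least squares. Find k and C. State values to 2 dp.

Let Y = ln w. Fitting Y = k·ln u + ln C by least squares:
XᵀX = [[14.4498, 8.3020]; [8.3020, 6]], rhs = [39.5519, 24.0961]ᵀ  (here Σln u = 8.3020, Σ(ln u)² = 14.4498, Σln w = 24.0961, Σln u·ln w = 39.5519).
Solving (det = 17.7753): k = 2.09647, ln C = 1.11520, so C = exp(1.11520) = 3.05018.

k = 2.10, C = 3.05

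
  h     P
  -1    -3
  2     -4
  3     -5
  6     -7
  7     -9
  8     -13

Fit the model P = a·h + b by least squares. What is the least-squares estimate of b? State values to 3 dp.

Sums needed: Σh·h = 163, Σh = 25, Σ1 = 6.
Right-hand side: Σh·P = -229, ΣP = -41.
Eliminating b: 6·(row 1) − 25·(row 2) gives 353·a = 6·(-229) − 25·(-41) = -349, so a = -349/353.
Then b = ((-41) − 25·(-349/353))/6 = -958/353.

b = -2.714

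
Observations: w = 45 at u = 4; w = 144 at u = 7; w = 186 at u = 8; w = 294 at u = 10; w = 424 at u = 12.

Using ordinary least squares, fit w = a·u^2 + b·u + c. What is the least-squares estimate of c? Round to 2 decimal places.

c = -2.30

MᵀM·[a, b, c]ᵀ = Mᵀw reads: 37489·a + 3647·b + 373·c = 110136;  3647·a + 373·b + 41·c = 10704;  373·a + 41·b + 5·c = 1093.
Solving the 3×3 system (Gaussian elimination) gives a = 23145/7826, b = 263/7826, c = -9005/3913.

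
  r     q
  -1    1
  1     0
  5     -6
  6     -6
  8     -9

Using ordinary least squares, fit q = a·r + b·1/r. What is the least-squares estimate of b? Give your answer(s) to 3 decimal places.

Setting ∂/∂a … = 0 gives: 127·a + 5·b = -139;  5·a + (30001/14400)·b = -173/40.
(Σr·r = 127, Σr·1/r = 5, Σ1/r·1/r = 30001/14400, Σr·q = -139, Σ1/r·q = -173/40.)
Eliminating b: (30001/14400)·(row 1) − 5·(row 2) gives (3450127/14400)·a = (30001/14400)·(-139) − 5·(-173/40) = -3858739/14400, so a = -3858739/3450127.
Then b = ((-173/40) − 5·(-3858739/3450127))/(30001/14400) = 2098440/3450127.

b = 0.608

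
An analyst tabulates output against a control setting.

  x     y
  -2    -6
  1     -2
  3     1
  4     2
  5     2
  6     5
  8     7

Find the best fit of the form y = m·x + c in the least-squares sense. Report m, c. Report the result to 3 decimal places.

m = 1.291, c = -3.326

AᵀA·[m, c]ᵀ = Aᵀy reads: 155·m + 25·c = 117;  25·m + 7·c = 9.
Δ = 155·7 − 25² = 460.
m = (117·7 − 25·9)/460 = 297/230; c = (155·9 − 25·117)/460 = -153/46.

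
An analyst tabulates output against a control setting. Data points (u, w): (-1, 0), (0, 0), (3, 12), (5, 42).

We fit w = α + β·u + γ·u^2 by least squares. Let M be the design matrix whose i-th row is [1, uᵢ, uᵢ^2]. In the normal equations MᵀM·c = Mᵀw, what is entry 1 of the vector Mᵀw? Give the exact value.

Entry 1 ↔ basis 1, so (Mᵀw)_{1} = Σᵢ wᵢ = (1)·(0) + (1)·(0) + (1)·(12) + (1)·(42) = 54.

54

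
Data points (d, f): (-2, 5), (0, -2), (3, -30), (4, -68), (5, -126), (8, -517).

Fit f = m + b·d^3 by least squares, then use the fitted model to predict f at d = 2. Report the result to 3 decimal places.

The normal equations are: 6·m + 720·b = -738;  720·m + 282658·b = -285656.
Δ = 6·282658 − 720² = 1177548.
m = ((-738)·282658 − 720·(-285656))/1177548 = -244107/98129; b = (6·(-285656) − 720·(-738))/1177548 = -98548/98129.
At d = 2: f̂ = (-244107/98129)·(1) + (-98548/98129)·(8) = -1032491/98129.

f̂ = -10.522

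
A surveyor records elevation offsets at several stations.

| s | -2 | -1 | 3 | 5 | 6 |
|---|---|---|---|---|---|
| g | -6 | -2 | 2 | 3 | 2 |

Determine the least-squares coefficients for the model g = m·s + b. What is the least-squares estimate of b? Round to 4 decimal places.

The normal equations are: 75·m + 11·b = 47;  11·m + 5·b = -1.
(Σs·s = 75, Σs = 11, Σ1 = 5, Σs·g = 47, Σg = -1.)
Δ = 75·5 − 11² = 254.
m = (47·5 − 11·(-1))/254 = 123/127; b = (75·(-1) − 11·47)/254 = -296/127.

b = -2.3307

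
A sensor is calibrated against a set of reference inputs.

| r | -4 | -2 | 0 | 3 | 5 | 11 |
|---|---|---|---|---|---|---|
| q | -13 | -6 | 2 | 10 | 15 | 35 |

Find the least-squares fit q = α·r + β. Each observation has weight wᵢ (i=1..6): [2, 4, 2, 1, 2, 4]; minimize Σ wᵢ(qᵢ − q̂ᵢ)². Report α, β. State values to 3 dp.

Sums needed: Σwᵢ·r·r = 591, Σwᵢ·r = 41, Σwᵢ·1 = 15.
Moment sums: Σwᵢ·r·q = 1872, Σwᵢ·q = 134.
Determinant 591·15 − 41² = 7184.
α = (1872·15 − 41·134)/7184 = 11293/3592; β = (591·134 − 41·1872)/7184 = 1221/3592.

α = 3.144, β = 0.340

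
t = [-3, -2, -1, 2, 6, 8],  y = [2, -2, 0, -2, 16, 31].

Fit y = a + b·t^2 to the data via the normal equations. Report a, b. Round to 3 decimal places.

Compute the Gram sums: Σ1 = 6, Σt^2 = 118, Σt^2·t^2 = 5506.
Moment sums: Σy = 45, Σt^2·y = 2562.
Determinant 6·5506 − 118² = 19112.
a = (45·5506 − 118·2562)/19112 = -27273/9556; b = (6·2562 − 118·45)/19112 = 5031/9556.

a = -2.854, b = 0.526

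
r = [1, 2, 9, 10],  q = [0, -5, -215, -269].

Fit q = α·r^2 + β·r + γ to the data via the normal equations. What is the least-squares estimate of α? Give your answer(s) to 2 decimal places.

α = -3.06

Entries of AᵀA: Σr^2·r^2 = 16578, Σr^2·r = 1738, Σr^2 = 186, Σr·r = 186, Σr = 22, Σ1 = 4.
For Aᵀq: Σr^2·q = -44335, Σr·q = -4635, Σq = -489.
Solving the 3×3 system (Gaussian elimination) gives α = -49/16, β = 3907/1040, γ = -263/520.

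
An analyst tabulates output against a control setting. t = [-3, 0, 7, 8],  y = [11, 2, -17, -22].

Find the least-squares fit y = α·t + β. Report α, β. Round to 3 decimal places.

The normal system MᵀM·[α, β]ᵀ = Mᵀy is [[122, 12]; [12, 4]]·[α, β]ᵀ = [-328, -26]ᵀ.
Δ = 122·4 − 12² = 344.
α = ((-328)·4 − 12·(-26))/344 = -125/43; β = (122·(-26) − 12·(-328))/344 = 191/86.

α = -2.907, β = 2.221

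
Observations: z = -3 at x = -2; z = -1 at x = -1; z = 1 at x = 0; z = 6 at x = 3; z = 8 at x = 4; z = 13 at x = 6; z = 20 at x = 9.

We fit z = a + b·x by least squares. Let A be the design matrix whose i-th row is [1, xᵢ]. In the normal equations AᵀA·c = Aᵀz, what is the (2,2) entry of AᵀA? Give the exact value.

Row 2 ↔ basis x, column 2 ↔ basis x, so (AᵀA)_{2,2} = Σᵢ (x)·(x) = (-2)·(-2) + (-1)·(-1) + (0)·(0) + (3)·(3) + (4)·(4) + (6)·(6) + (9)·(9) = 147.

147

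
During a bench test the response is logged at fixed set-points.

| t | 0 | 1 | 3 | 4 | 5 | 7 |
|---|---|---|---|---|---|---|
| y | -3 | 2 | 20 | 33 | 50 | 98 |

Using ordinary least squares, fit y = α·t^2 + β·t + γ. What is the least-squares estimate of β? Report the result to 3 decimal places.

β = 1.782

Setting ∂/∂α … = 0 gives: 3364·α + 560·β + 100·γ = 6762;  560·α + 100·β + 20·γ = 1130;  100·α + 20·β + 6·γ = 200.
(Σt^2·t^2 = 3364, Σt^2·t = 560, Σt^2 = 100, Σt·t = 100, Σt = 20, Σ1 = 6, Σt^2·y = 6762, Σt·y = 1130, Σy = 200.)
Inverting the 3×3 Gram matrix, [α, β, γ]ᵀ = [139/78, 139/78, -30/13]ᵀ.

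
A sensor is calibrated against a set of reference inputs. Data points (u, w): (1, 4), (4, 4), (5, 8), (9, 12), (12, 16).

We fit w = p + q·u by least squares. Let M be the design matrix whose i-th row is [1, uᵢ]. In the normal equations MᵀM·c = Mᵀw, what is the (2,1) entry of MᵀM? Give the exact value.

31

Row 2 ↔ basis u, column 1 ↔ basis 1, so (MᵀM)_{2,1} = Σᵢ u = (1)·(1) + (4)·(1) + (5)·(1) + (9)·(1) + (12)·(1) = 31.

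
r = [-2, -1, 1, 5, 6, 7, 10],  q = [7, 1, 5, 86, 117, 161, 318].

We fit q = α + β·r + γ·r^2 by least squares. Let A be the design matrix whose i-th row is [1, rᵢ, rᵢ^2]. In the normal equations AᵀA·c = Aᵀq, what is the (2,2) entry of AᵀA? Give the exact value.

216

Row 2 ↔ basis r, column 2 ↔ basis r, so (AᵀA)_{2,2} = Σᵢ (r)·(r) = (-2)·(-2) + (-1)·(-1) + (1)·(1) + (5)·(5) + (6)·(6) + (7)·(7) + (10)·(10) = 216.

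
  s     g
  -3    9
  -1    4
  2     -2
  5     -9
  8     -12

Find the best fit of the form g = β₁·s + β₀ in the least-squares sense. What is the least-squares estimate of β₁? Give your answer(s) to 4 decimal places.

Entries of AᵀA: Σs·s = 103, Σs = 11, Σ1 = 5.
And Σs·g = -176, Σg = -10.
Normal equations: [[103, 11]; [11, 5]]·[β₁, β₀]ᵀ = [-176, -10]ᵀ.
Determinant 103·5 − 11² = 394.
β₁ = ((-176)·5 − 11·(-10))/394 = -385/197; β₀ = (103·(-10) − 11·(-176))/394 = 453/197.

β₁ = -1.9543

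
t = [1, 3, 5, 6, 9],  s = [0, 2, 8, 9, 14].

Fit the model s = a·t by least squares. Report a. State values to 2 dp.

Setting ∂/∂a … = 0 gives: 152·a = 226.
Hence a = 226 / 152 ≈ 1.48684.

a = 1.49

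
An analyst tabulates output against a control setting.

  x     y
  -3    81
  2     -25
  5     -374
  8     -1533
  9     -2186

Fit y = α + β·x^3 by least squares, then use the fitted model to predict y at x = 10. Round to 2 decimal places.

Sums needed: Σ1 = 5, Σx^3 = 1347, Σx^3·x^3 = 810003.
And Σy = -4037, Σx^3·y = -2427627.
Normal equations: [[5, 1347]; [1347, 810003]]·[α, β]ᵀ = [-4037, -2427627]ᵀ.
Determinant 5·810003 − 1347² = 2235606.
α = ((-4037)·810003 − 1347·(-2427627))/2235606 = 5243/372601; β = (5·(-2427627) − 1347·(-4037))/2235606 = -1116716/372601.
At x = 10: ŷ = (5243/372601)·(1) + (-1116716/372601)·(1000) = -1116710757/372601.

ŷ = -2997.07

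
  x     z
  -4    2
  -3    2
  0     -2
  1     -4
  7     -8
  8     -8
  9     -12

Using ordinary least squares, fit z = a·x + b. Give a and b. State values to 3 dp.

a = -0.972, b = -1.786

Sums needed: Σx·x = 220, Σx = 18, Σ1 = 7.
And Σx·z = -246, Σz = -30.
Normal equations: [[220, 18]; [18, 7]]·[a, b]ᵀ = [-246, -30]ᵀ.
Eliminating b: 7·(row 1) − 18·(row 2) gives 1216·a = 7·(-246) − 18·(-30) = -1182, so a = -591/608.
Then b = ((-30) − 18·(-591/608))/7 = -543/304.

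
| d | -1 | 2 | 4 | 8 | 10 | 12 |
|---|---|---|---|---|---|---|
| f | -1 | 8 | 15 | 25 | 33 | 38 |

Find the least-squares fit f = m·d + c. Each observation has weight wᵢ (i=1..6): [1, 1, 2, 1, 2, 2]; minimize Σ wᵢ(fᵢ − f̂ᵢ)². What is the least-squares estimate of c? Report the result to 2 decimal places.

The normal system AᵀWA·[m, c]ᵀ = AᵀWf is [[589, 61]; [61, 9]]·[m, c]ᵀ = [1909, 204]ᵀ.
Δ = 589·9 − 61² = 1580.
m = (1909·9 − 61·204)/1580 = 4737/1580; c = (589·204 − 61·1909)/1580 = 3707/1580.

c = 2.35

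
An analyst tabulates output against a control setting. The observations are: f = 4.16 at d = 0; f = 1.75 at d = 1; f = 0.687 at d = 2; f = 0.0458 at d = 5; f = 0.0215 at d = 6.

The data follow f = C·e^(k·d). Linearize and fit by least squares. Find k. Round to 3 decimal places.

k = -0.887

Let Y = ln f. Fitting Y = k·d + ln C by least squares:
Σd = 14.0000, Σ(d)² = 66.0000, Σln f = -5.3135, Σd·ln f = -38.6468.
Equations: 66.0000·k + 14.0000·ln C = -38.6468;  14.0000·k + 5·ln C = -5.3135.
Δ = 66.0000·5 − (14.0000)² = 134.0000; k = (-38.6468·5 − 14.0000·-5.3135)/134.0000 = -0.88691, ln C = (66.0000·-5.3135 − 14.0000·-38.6468)/134.0000 = 1.42065.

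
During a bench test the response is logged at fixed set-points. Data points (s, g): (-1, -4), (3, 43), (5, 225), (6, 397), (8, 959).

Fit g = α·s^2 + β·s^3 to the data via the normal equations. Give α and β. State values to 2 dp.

α = -1.00, β = 2.00

Entries of MᵀM: Σs^2·s^2 = 6099, Σs^2·s^3 = 43911, Σs^3·s^3 = 325155.
For Mᵀg: Σs^2·g = 81676, Σs^3·g = 606050.
So MᵀM·[α, β]ᵀ = Mᵀg: [[6099, 43911]; [43911, 325155]]·[α, β]ᵀ = [81676, 606050]ᵀ.
Determinant 6099·325155 − 43911² = 54944424.
α = (81676·325155 − 43911·606050)/54944424 = -9150295/9157404; β = (6099·606050 − 43911·81676)/54944424 = 18304019/9157404.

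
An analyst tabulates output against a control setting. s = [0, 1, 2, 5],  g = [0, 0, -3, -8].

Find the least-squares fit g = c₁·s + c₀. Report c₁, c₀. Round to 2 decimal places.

c₁ = -1.71, c₀ = 0.68

The normal system MᵀM·[c₁, c₀]ᵀ = Mᵀg is [[30, 8]; [8, 4]]·[c₁, c₀]ᵀ = [-46, -11]ᵀ.
Δ = 30·4 − 8² = 56.
c₁ = ((-46)·4 − 8·(-11))/56 = -12/7; c₀ = (30·(-11) − 8·(-46))/56 = 19/28.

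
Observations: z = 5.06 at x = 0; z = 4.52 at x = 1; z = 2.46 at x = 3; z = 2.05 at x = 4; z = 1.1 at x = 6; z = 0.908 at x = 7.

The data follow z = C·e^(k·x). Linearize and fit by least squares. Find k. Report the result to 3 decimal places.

k = -0.257

Let Y = ln z. Fitting Y = k·x + ln C by least squares:
XᵀX = [[111.0000, 21.0000]; [21.0000, 6]], rhs = [6.9766, 4.7467]ᵀ  (here Σx = 21.0000, Σ(x)² = 111.0000, Σln z = 4.7467, Σx·ln z = 6.9766).
Δ = 111.0000·6 − (21.0000)² = 225.0000; k = (6.9766·6 − 21.0000·4.7467)/225.0000 = -0.25698, ln C = (111.0000·4.7467 − 21.0000·6.9766)/225.0000 = 1.69054.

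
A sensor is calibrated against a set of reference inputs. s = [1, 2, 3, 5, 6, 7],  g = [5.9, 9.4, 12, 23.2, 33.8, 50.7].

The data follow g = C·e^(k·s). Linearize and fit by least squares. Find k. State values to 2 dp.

k = 0.35

Linearized form: ln g = k·s + ln C. From the 6 transformed points,
Σs = 24.0000, Σ(s)² = 124.0000, Σln g = 17.0911, Σs·ln g = 78.0361.
Equations: 124.0000·k + 24.0000·ln C = 78.0361;  24.0000·k + 6·ln C = 17.0911.
Slope k = (n·Σs·ln g − Σs·Σln g)/(n·Σ(s)² − (Σs)²) = (6·78.0361 − 24.0000·17.0911)/168.0000 = 0.34542; ln C = (Σln g − k·Σs)/n = 1.46685.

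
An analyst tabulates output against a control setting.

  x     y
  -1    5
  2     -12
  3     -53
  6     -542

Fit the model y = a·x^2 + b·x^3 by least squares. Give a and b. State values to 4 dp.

Sums needed: Σx^2·x^2 = 1394, Σx^2·x^3 = 8050, Σx^3·x^3 = 47450.
For Aᵀy: Σx^2·y = -20032, Σx^3·y = -118604.
Δ = 1394·47450 − 8050² = 1342800.
a = ((-20032)·47450 − 8050·(-118604))/1342800 = 7073/2238; b = (1394·(-118604) − 8050·(-20032))/1342800 = -169849/55950.

a = 3.1604, b = -3.0357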